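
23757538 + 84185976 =107943514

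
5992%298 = 32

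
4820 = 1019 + 3801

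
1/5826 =1/5826 = 0.00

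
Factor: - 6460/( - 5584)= 1615/1396 = 2^(-2)*5^1*17^1*19^1*349^(- 1 ) 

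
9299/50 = 9299/50  =  185.98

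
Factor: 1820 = 2^2*5^1*7^1*13^1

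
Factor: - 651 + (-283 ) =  - 2^1*467^1 =- 934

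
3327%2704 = 623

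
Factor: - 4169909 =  - 4169909^1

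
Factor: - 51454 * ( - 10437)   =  537025398 = 2^1*3^1*7^2*13^1*71^1*1979^1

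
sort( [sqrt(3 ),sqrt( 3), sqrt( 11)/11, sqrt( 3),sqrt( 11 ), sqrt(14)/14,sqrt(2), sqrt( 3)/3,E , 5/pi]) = [ sqrt(14 )/14, sqrt( 11 )/11,sqrt( 3)/3, sqrt( 2),  5/pi,sqrt(3 ), sqrt(3 ),sqrt( 3),E, sqrt( 11)] 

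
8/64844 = 2/16211 = 0.00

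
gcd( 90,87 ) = 3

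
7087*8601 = 60955287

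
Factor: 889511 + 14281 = 2^4*3^1 * 19^1 * 991^1 = 903792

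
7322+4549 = 11871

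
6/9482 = 3/4741 = 0.00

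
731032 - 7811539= - 7080507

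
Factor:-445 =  - 5^1*89^1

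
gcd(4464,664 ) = 8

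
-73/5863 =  - 73/5863=- 0.01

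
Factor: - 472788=-2^2 * 3^2*23^1*571^1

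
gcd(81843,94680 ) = 3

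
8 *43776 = 350208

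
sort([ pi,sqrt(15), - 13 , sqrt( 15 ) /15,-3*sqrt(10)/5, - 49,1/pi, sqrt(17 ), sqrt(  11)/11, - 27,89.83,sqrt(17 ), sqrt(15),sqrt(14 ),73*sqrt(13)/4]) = [-49 , - 27, - 13,  -  3*sqrt( 10) /5, sqrt( 15)/15, sqrt(11 ) /11,1/pi,  pi,sqrt(14 ), sqrt(15),sqrt (15), sqrt(17 ),sqrt(17 ),  73*sqrt(13 ) /4,89.83]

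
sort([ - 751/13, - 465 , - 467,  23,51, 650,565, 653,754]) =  [ - 467, - 465,-751/13,23,51, 565  ,  650,653,  754]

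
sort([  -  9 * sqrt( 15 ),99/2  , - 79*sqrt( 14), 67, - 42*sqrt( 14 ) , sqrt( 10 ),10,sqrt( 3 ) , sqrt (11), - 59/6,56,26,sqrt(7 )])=[  -  79*sqrt( 14 ), - 42*sqrt( 14 ), - 9*sqrt(15), - 59/6, sqrt(3),sqrt( 7),  sqrt( 10), sqrt( 11),  10,26,99/2, 56,  67]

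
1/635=1/635= 0.00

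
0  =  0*366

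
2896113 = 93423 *31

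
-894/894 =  - 1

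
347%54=23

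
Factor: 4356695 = 5^1*7^1*124477^1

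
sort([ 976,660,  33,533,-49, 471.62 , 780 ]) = [ - 49,  33 , 471.62,533, 660,780, 976] 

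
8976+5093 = 14069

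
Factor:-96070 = -2^1  *  5^1*13^1 * 739^1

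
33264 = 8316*4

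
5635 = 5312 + 323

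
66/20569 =66/20569= 0.00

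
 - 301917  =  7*( - 43131)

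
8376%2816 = 2744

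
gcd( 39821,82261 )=1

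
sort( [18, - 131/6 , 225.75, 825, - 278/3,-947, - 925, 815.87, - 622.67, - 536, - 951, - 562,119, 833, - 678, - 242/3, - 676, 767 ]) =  [ - 951, - 947, - 925, - 678, - 676,- 622.67, - 562,  -  536, - 278/3, - 242/3,-131/6, 18, 119, 225.75,  767, 815.87, 825,833]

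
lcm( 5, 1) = 5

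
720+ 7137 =7857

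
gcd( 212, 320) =4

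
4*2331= 9324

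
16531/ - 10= - 16531/10= - 1653.10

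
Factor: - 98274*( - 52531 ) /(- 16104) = -78218659/244= - 2^( - 2 )*61^(-1)*131^1*401^1*1489^1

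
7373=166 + 7207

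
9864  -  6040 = 3824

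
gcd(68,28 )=4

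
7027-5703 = 1324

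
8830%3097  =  2636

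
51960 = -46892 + 98852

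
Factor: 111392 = 2^5*59^2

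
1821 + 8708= 10529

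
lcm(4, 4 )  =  4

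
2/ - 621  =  -2/621 = - 0.00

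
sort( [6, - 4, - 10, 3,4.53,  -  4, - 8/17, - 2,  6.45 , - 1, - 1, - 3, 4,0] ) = [-10,-4,  -  4, - 3, - 2, - 1, - 1,-8/17, 0,3, 4, 4.53, 6 , 6.45]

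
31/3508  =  31/3508 = 0.01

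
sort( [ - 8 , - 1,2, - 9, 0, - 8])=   [ - 9, - 8, - 8, - 1, 0, 2] 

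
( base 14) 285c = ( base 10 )7138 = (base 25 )BAD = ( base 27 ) 9LA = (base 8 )15742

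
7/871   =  7/871=0.01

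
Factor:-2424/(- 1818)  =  2^2 * 3^( - 1) =4/3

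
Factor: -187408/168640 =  - 2^( - 2) * 5^( - 1)*13^1 * 31^( - 1)*53^1=- 689/620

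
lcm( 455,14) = 910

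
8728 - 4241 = 4487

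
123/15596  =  123/15596 = 0.01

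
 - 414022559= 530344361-944366920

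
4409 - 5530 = -1121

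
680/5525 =8/65=0.12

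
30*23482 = 704460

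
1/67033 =1/67033 = 0.00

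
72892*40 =2915680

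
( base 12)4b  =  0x3b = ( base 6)135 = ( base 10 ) 59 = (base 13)47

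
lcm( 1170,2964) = 44460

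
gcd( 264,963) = 3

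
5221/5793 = 5221/5793 = 0.90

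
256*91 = 23296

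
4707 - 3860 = 847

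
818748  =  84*9747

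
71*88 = 6248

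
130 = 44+86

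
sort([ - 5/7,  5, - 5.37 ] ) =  [ - 5.37,- 5/7,5 ] 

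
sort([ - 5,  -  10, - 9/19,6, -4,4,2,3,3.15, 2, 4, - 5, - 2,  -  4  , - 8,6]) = [ - 10, - 8, - 5 , - 5, - 4,-4 , - 2,-9/19,2,2,3, 3.15,4, 4, 6,6]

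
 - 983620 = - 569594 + -414026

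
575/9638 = 575/9638 = 0.06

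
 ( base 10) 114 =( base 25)4e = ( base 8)162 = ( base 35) 39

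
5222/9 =5222/9 = 580.22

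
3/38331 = 1/12777 = 0.00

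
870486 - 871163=  -  677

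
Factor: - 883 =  - 883^1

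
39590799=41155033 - 1564234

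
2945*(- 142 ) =- 418190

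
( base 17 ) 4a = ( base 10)78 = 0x4E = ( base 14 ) 58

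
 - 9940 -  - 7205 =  - 2735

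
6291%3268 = 3023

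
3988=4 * 997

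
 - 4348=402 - 4750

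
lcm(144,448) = 4032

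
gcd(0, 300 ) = 300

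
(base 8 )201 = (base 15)89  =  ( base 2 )10000001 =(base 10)129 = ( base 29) 4D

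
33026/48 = 688 + 1/24 = 688.04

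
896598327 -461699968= 434898359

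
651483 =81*8043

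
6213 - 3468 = 2745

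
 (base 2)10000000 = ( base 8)200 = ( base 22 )5i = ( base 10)128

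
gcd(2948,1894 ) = 2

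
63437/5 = 63437/5 = 12687.40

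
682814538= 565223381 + 117591157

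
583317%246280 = 90757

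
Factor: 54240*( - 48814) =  - 2^6  *3^1*5^1*113^1*24407^1= - 2647671360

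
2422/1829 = 2422/1829 = 1.32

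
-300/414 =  - 1 + 19/69 = -0.72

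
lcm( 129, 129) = 129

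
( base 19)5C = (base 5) 412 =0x6b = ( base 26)43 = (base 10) 107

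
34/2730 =17/1365  =  0.01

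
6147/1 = 6147 = 6147.00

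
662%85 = 67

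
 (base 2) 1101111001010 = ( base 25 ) b9e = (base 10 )7114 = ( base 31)7CF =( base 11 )5388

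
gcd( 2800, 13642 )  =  2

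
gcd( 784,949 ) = 1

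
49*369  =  18081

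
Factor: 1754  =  2^1*877^1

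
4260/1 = 4260  =  4260.00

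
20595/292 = 20595/292 = 70.53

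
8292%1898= 700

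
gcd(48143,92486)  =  1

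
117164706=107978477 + 9186229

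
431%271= 160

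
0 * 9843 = 0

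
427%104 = 11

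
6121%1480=201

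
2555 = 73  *35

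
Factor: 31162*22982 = 2^2 * 11491^1 * 15581^1= 716165084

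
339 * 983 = 333237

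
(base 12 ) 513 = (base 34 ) LL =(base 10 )735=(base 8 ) 1337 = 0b1011011111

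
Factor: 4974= 2^1*3^1 * 829^1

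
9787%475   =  287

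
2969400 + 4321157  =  7290557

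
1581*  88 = 139128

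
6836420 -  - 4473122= 11309542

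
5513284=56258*98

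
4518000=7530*600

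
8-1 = 7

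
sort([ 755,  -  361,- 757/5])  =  [ - 361, - 757/5, 755 ]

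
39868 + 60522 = 100390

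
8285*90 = 745650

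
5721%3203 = 2518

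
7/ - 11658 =- 1 + 11651/11658  =  - 0.00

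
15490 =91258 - 75768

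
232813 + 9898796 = 10131609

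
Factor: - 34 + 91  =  57=   3^1*19^1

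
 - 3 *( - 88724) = 266172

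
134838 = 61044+73794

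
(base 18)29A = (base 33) OS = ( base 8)1464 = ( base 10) 820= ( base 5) 11240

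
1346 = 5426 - 4080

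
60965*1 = 60965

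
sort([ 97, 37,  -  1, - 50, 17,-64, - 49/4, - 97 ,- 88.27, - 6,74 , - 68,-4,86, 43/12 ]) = [  -  97, - 88.27,-68, - 64,- 50 , - 49/4,-6, - 4, - 1,43/12, 17, 37, 74 , 86,97 ] 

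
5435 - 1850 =3585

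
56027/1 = 56027 = 56027.00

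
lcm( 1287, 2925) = 32175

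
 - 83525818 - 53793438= - 137319256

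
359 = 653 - 294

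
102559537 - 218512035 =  - 115952498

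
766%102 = 52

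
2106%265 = 251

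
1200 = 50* 24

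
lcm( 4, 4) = 4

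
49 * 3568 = 174832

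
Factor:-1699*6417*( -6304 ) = 2^5 *3^2*23^1*31^1*197^1*1699^1 = 68729252832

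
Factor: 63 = 3^2*7^1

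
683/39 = 683/39= 17.51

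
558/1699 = 558/1699 = 0.33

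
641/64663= 641/64663 = 0.01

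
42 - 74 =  - 32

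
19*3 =57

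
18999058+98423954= 117423012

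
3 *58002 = 174006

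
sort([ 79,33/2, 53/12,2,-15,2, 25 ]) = [-15,2 , 2, 53/12, 33/2,25, 79]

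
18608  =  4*4652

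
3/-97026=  - 1/32342 = - 0.00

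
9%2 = 1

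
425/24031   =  425/24031 =0.02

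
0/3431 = 0 = 0.00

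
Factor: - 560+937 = 13^1*29^1 = 377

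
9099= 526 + 8573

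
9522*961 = 9150642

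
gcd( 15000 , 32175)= 75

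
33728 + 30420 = 64148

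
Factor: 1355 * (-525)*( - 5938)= 2^1 * 3^1*5^3* 7^1*271^1*2969^1 = 4224144750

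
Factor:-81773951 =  - 7^1*241^1*48473^1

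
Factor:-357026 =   -  2^1*178513^1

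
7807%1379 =912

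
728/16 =91/2 = 45.50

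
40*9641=385640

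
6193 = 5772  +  421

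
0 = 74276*0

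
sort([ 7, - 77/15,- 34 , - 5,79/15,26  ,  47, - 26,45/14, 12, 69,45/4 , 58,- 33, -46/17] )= [ - 34 , - 33,  -  26, - 77/15, - 5, - 46/17 , 45/14, 79/15, 7, 45/4, 12, 26, 47,58 , 69 ]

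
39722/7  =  39722/7  =  5674.57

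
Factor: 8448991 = 97^1* 87103^1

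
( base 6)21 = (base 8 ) 15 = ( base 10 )13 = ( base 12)11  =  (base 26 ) D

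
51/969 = 1/19=0.05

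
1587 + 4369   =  5956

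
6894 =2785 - -4109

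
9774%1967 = 1906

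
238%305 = 238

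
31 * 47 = 1457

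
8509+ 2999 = 11508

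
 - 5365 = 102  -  5467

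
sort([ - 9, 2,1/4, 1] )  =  [ - 9,1/4, 1, 2 ]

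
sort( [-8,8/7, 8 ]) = [ - 8,  8/7,8] 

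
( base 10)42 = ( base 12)36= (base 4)222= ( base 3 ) 1120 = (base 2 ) 101010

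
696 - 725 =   -  29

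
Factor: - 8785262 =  - 2^1 * 137^1*32063^1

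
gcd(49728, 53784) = 24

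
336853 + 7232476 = 7569329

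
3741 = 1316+2425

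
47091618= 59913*786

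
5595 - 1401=4194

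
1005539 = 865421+140118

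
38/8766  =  19/4383 = 0.00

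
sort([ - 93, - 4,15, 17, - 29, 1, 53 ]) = [ - 93, -29, - 4, 1,15,17, 53]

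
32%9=5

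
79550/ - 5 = - 15910/1 = -15910.00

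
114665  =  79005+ 35660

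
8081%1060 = 661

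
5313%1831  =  1651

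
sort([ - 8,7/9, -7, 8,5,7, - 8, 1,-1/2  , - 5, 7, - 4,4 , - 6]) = [-8, - 8, - 7,  -  6, -5, - 4, - 1/2,7/9 , 1 , 4 , 5,7,  7,8]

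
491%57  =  35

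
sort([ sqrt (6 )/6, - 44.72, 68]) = [- 44.72,sqrt(6 )/6,  68]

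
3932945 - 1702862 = 2230083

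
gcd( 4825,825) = 25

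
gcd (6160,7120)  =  80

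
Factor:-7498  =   - 2^1*23^1*163^1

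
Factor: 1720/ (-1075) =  - 8/5 = - 2^3 * 5^(- 1)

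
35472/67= 529 + 29/67 = 529.43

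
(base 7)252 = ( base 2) 10000111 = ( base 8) 207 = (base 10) 135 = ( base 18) 79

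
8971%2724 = 799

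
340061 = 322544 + 17517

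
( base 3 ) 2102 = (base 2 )1000001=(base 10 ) 65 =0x41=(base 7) 122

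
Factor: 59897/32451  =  3^ (-1 )*29^ ( - 1)*89^1*373^( - 1)*673^1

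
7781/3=7781/3=2593.67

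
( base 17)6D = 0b1110011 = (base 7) 223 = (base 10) 115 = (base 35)3A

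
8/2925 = 8/2925 = 0.00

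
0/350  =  0= 0.00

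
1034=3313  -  2279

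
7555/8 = 7555/8 = 944.38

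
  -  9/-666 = 1/74 = 0.01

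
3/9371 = 3/9371 = 0.00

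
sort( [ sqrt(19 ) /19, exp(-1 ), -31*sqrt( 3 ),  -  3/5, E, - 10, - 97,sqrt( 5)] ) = [ - 97 , - 31*  sqrt (3 ) ,  -  10,-3/5, sqrt(19 )/19, exp( -1),sqrt(5) , E] 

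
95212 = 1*95212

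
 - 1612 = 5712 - 7324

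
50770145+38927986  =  89698131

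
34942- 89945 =-55003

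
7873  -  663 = 7210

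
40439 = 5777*7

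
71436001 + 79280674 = 150716675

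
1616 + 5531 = 7147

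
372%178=16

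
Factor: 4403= 7^1*  17^1  *37^1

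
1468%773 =695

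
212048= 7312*29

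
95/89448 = 95/89448 = 0.00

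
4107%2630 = 1477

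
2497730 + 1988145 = 4485875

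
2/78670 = 1/39335 = 0.00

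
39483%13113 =144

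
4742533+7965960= 12708493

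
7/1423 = 7/1423 = 0.00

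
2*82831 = 165662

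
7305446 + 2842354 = 10147800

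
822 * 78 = 64116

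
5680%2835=10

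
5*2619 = 13095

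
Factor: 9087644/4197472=2271911/1049368 = 2^ ( - 3)*37^1*61403^1*131171^( - 1 )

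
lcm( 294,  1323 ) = 2646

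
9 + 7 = 16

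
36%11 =3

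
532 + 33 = 565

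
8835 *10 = 88350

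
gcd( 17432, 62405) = 1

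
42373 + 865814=908187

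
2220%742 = 736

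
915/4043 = 915/4043   =  0.23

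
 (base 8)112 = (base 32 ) 2a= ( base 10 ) 74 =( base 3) 2202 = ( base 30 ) 2e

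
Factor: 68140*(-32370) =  - 2205691800 =- 2^3*3^1*5^2*13^1*83^1*3407^1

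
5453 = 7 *779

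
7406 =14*529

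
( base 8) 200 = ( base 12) a8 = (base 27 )4k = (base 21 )62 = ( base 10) 128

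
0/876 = 0 = 0.00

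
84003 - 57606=26397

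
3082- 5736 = -2654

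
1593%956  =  637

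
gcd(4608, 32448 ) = 192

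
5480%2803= 2677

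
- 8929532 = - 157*56876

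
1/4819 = 1/4819 = 0.00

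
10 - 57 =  - 47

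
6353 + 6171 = 12524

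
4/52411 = 4/52411 = 0.00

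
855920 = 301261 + 554659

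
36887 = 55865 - 18978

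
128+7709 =7837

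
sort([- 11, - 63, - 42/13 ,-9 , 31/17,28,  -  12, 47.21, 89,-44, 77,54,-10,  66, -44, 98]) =[-63, - 44 ,-44, -12, - 11, - 10 ,-9 ,-42/13, 31/17,  28,47.21,54,66,77,89,98] 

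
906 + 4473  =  5379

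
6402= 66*97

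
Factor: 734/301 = 2^1*7^(-1 )*43^( - 1)*367^1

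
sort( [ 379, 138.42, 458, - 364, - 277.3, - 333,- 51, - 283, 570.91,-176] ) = [  -  364, - 333,-283 , - 277.3, - 176, - 51, 138.42, 379, 458, 570.91 ] 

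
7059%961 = 332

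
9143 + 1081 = 10224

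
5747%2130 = 1487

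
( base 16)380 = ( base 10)896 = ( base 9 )1205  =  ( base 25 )1al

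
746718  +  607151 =1353869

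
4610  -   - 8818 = 13428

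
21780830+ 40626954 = 62407784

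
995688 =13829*72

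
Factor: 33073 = 33073^1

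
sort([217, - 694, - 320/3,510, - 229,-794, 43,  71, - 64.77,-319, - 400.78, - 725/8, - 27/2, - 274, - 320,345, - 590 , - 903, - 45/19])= [ - 903, - 794, - 694 , - 590, - 400.78, - 320, - 319, - 274, - 229,  -  320/3, - 725/8, - 64.77, - 27/2, - 45/19, 43, 71 , 217 , 345, 510 ] 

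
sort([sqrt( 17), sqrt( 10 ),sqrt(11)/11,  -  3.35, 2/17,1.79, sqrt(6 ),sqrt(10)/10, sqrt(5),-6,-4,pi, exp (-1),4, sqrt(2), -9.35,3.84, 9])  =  [ - 9.35, - 6, - 4, - 3.35,  2/17,sqrt(11 ) /11,  sqrt( 10)/10, exp( - 1), sqrt(2 ),1.79,sqrt(5),  sqrt (6 ) , pi,sqrt( 10), 3.84,4,sqrt(17),9]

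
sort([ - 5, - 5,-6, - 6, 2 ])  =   [ - 6, -6,-5, - 5,  2]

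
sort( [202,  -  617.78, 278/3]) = [-617.78,278/3, 202 ] 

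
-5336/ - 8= 667/1  =  667.00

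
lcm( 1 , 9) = 9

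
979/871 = 979/871  =  1.12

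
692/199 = 692/199 = 3.48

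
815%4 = 3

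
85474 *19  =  1624006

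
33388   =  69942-36554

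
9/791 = 9/791 = 0.01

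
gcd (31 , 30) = 1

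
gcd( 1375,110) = 55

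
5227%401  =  14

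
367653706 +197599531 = 565253237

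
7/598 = 7/598 = 0.01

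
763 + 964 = 1727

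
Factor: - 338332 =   -  2^2*41^1*2063^1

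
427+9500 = 9927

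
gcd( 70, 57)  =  1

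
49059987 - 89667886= - 40607899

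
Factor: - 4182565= - 5^1*19^1 * 44027^1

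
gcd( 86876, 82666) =2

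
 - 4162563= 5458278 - 9620841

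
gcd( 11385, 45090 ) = 45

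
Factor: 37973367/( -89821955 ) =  - 3^5*5^(  -  1 )*156269^1 * 17964391^ (  -  1)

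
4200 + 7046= 11246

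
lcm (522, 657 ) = 38106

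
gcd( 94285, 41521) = 1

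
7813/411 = 7813/411 = 19.01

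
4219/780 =5 + 319/780 = 5.41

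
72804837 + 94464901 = 167269738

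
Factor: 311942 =2^1 * 19^1 * 8209^1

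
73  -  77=-4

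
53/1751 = 53/1751=   0.03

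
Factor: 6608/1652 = 4 = 2^2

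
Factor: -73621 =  - 83^1*887^1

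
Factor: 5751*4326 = 2^1 *3^5  *7^1*71^1*103^1 = 24878826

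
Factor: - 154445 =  - 5^1*17^1*23^1 * 79^1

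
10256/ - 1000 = -11 + 93/125= -10.26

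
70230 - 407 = 69823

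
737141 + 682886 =1420027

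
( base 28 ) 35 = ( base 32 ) 2p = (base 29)32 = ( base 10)89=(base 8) 131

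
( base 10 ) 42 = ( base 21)20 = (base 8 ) 52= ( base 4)222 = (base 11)39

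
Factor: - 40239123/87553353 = -73^( - 1 )*433^1*30977^1*399787^(  -  1) =- 13413041/29184451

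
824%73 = 21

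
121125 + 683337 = 804462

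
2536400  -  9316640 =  - 6780240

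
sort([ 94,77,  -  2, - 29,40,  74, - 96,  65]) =[ - 96,-29 , - 2, 40,65,74,77,94 ]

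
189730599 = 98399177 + 91331422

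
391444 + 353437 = 744881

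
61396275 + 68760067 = 130156342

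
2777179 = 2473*1123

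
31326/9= 3480 + 2/3 =3480.67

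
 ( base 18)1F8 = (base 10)602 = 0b1001011010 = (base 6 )2442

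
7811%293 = 193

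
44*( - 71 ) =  - 3124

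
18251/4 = 18251/4 = 4562.75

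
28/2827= 28/2827 = 0.01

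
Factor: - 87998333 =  - 131^1*671743^1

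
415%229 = 186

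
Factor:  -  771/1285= - 3^1*5^ ( - 1 ) = -  3/5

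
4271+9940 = 14211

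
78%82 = 78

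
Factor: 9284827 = 9284827^1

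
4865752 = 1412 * 3446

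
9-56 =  - 47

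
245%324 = 245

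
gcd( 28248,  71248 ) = 8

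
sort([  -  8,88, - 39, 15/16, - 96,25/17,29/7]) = [ - 96, - 39, - 8, 15/16,25/17,29/7,88]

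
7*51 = 357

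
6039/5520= 2013/1840=1.09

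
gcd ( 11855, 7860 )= 5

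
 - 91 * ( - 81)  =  7371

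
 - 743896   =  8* ( - 92987) 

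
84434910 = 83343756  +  1091154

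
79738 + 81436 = 161174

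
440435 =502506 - 62071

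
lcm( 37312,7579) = 485056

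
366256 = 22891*16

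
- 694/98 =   -  8 + 45/49= - 7.08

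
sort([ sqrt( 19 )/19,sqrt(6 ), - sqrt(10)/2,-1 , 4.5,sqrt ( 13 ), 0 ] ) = [ - sqrt(10)/2, - 1, 0,sqrt( 19)/19 , sqrt ( 6),sqrt(13),  4.5 ] 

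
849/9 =283/3 =94.33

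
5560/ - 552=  - 695/69 = - 10.07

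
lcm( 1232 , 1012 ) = 28336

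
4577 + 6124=10701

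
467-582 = - 115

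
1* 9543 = 9543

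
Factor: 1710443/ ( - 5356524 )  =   - 2^( - 2 )*3^( - 1 )*7^2*67^1*71^( - 1)*521^1*6287^( - 1)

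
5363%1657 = 392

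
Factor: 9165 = 3^1*5^1*13^1*47^1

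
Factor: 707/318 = 2^( - 1 )*3^( - 1)*7^1*53^( - 1)*101^1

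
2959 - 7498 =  - 4539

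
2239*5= 11195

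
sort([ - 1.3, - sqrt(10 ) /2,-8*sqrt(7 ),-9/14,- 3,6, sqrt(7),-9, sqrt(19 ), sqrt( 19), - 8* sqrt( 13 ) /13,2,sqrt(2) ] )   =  [ - 8*sqrt( 7), - 9 , - 3, - 8*sqrt( 13)/13,-sqrt(10)/2, - 1.3, - 9/14,  sqrt( 2),  2,sqrt(7), sqrt(19), sqrt( 19), 6]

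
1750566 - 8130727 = - 6380161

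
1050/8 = 131 + 1/4 = 131.25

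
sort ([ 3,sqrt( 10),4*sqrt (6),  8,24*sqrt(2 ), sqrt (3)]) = [ sqrt(3),  3,  sqrt( 10),8 , 4*sqrt( 6),24*sqrt( 2)]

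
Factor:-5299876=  - 2^2*1324969^1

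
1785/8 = 223 +1/8=223.12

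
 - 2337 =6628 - 8965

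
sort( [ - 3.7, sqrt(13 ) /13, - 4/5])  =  [ -3.7, - 4/5,sqrt( 13) /13]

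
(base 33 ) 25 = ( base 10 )71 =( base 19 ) 3E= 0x47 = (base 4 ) 1013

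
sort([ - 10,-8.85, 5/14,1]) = [-10, - 8.85 , 5/14,  1]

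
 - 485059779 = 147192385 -632252164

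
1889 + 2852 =4741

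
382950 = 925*414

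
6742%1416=1078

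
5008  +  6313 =11321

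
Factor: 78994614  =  2^1*3^1*17^1*73^1*103^2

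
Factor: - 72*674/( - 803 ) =48528/803= 2^4*3^2*11^ ( - 1)*73^( - 1 )*337^1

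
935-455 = 480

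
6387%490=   17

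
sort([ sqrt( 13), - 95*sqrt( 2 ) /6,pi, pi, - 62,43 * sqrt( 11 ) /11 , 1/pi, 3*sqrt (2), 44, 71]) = [ - 62, - 95*sqrt(2)/6, 1/pi,pi,pi, sqrt( 13 ), 3* sqrt( 2 ), 43*sqrt( 11)/11,44,71] 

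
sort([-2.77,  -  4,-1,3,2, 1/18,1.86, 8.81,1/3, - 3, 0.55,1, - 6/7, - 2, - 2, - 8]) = [-8,-4,  -  3,  -  2.77, -2,-2 , - 1,-6/7,1/18,1/3, 0.55,1, 1.86,2, 3,8.81] 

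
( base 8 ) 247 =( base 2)10100111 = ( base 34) 4V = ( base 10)167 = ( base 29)5m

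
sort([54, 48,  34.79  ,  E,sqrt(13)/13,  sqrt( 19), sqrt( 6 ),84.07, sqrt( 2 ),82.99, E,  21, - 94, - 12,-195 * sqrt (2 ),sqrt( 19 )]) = [ - 195*sqrt(2 ) , - 94, - 12, sqrt( 13)/13, sqrt(2),sqrt (6 ), E,E,sqrt( 19 ) , sqrt (19),  21,  34.79, 48, 54,82.99,  84.07]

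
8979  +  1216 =10195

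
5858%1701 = 755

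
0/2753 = 0 = 0.00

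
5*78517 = 392585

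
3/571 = 3/571 = 0.01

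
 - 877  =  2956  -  3833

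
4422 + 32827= 37249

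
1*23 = 23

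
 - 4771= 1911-6682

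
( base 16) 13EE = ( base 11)3919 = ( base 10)5102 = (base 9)6888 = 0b1001111101110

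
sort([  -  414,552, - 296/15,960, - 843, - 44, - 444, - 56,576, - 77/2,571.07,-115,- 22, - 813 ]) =[ - 843,  -  813, - 444, - 414,-115, - 56 , - 44, - 77/2 , - 22, - 296/15, 552,571.07,576, 960 ]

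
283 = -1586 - - 1869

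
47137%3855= 877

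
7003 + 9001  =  16004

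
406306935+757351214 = 1163658149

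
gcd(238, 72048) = 2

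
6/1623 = 2/541= 0.00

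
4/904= 1/226   =  0.00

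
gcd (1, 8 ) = 1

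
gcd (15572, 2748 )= 916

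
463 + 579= 1042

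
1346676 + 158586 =1505262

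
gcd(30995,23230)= 5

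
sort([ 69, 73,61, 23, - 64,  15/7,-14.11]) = [  -  64,- 14.11,  15/7,23,61,69,73 ]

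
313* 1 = 313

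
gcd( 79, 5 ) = 1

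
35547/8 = 4443 + 3/8 =4443.38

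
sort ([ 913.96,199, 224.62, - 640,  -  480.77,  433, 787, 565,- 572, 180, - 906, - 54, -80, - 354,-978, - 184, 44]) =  [ - 978, - 906,-640,  -  572,-480.77,  -  354, - 184, - 80, - 54,44, 180, 199,224.62, 433,565, 787 , 913.96 ]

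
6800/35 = 194 + 2/7  =  194.29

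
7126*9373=66791998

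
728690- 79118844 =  - 78390154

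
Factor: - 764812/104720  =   - 2^( - 2 )*5^( - 1)*7^( - 1)*11^ ( - 1 )*17^(  -  1 )*71^1* 2693^1=- 191203/26180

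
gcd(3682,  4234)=2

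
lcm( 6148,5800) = 307400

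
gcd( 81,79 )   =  1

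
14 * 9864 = 138096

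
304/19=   16 = 16.00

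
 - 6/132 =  - 1  +  21/22 = -0.05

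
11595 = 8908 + 2687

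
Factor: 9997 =13^1 *769^1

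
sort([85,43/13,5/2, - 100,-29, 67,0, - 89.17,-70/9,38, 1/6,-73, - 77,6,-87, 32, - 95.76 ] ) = [ - 100, - 95.76, - 89.17, - 87 , - 77, -73, - 29, - 70/9,  0,1/6,5/2,43/13,6,32, 38,67, 85 ]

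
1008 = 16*63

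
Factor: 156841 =156841^1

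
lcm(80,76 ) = 1520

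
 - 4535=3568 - 8103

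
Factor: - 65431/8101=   -  59^1*1109^1*8101^( -1 ) 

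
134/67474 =67/33737 = 0.00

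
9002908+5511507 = 14514415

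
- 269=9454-9723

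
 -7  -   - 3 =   -  4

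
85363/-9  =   - 9485+2/9 = - 9484.78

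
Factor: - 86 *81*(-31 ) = 2^1*3^4*31^1*43^1=215946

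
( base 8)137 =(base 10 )95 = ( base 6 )235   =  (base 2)1011111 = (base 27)3e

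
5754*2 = 11508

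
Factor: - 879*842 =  - 740118=- 2^1*3^1*293^1*421^1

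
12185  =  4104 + 8081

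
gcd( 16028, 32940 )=4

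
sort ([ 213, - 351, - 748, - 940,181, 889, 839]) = [ - 940, - 748  ,-351,  181 , 213,  839 , 889 ] 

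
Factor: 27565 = 5^1 * 37^1*149^1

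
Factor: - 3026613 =  -  3^1*1008871^1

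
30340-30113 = 227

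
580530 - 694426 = - 113896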